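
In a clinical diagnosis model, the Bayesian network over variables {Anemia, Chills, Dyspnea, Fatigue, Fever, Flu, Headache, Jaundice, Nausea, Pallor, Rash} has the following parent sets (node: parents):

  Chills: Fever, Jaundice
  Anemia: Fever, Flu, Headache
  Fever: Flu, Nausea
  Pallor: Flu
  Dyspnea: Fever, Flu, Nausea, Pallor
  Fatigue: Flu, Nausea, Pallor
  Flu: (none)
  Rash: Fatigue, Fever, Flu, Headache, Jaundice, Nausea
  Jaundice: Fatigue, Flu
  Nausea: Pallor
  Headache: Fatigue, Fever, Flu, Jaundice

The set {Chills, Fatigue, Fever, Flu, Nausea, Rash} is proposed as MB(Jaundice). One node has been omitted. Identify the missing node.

Headache

Jaundice has parents Fatigue, Flu.
Children of Jaundice: Chills, Headache, Rash.
For each child, the remaining parents (spouses of Jaundice):
  Headache's other parents are Fatigue, Fever, Flu.
  parents(Rash) \ {Jaundice} = {Fatigue, Fever, Flu, Headache, Nausea}.
  Chills also has parent Fever.
MB(Jaundice) = {Chills, Fatigue, Fever, Flu, Headache, Nausea, Rash}.
Comparing with the claimed set, Headache is missing.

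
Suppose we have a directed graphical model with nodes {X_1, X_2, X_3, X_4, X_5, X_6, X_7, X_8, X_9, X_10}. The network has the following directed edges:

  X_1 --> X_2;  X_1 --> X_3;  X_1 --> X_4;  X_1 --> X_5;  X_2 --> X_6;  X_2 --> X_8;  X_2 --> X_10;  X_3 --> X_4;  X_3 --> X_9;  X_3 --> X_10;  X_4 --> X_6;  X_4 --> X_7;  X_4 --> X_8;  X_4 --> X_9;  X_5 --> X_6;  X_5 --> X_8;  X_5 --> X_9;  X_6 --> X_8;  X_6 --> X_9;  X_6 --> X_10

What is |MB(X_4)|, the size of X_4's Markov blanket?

X_4's children: X_6, X_7, X_8, X_9.
Parents of X_4: X_1, X_3.
Other parents of X_4's children:
  parents(X_6) \ {X_4} = {X_2, X_5}.
  X_7 has no other parent.
  X_8's other parents are X_2, X_5, X_6.
  X_9 also has parents X_3, X_5, X_6.
MB(X_4) = {X_1, X_2, X_3, X_5, X_6, X_7, X_8, X_9}, which has 8 nodes.

8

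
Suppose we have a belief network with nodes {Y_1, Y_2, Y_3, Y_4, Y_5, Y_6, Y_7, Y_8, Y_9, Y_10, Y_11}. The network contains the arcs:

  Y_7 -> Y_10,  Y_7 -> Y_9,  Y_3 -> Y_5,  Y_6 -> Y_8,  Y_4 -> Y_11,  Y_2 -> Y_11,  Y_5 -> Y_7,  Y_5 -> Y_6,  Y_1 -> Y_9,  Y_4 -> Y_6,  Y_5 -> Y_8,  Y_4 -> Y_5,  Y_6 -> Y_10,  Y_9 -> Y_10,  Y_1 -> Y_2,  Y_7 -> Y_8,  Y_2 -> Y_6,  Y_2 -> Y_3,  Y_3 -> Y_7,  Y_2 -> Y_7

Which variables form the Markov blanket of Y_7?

Parents of Y_7: Y_2, Y_3, Y_5.
Y_7 has children Y_8, Y_9, Y_10.
Co-parents of Y_7 (other parents of its children):
  parents(Y_8) \ {Y_7} = {Y_5, Y_6}.
  Y_9's other parent is Y_1.
  Y_10's other parents are Y_6, Y_9.
Taking the union gives {Y_1, Y_2, Y_3, Y_5, Y_6, Y_8, Y_9, Y_10}.

{Y_1, Y_2, Y_3, Y_5, Y_6, Y_8, Y_9, Y_10}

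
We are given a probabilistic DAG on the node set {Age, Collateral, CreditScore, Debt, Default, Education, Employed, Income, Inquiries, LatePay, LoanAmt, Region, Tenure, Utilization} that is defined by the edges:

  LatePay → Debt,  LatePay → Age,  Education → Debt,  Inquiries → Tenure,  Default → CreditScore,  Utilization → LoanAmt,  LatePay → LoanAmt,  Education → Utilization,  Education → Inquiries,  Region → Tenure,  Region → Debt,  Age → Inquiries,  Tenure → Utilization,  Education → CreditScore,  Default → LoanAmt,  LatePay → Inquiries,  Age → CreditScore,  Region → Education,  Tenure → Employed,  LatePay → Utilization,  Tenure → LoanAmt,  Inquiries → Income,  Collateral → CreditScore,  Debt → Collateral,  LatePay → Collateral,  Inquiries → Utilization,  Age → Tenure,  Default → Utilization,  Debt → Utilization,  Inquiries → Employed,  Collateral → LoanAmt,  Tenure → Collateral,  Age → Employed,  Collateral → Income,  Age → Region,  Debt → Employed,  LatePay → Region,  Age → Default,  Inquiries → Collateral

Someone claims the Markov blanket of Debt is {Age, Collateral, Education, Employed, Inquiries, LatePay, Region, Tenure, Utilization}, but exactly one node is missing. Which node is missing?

Default

Children of Debt: Collateral, Employed, Utilization.
Debt has parents Education, LatePay, Region.
For each child, the remaining parents (spouses of Debt):
  Utilization's other parents are Default, Education, Inquiries, LatePay, Tenure.
  parents(Collateral) \ {Debt} = {Inquiries, LatePay, Tenure}.
  Employed also has parents Age, Inquiries, Tenure.
MB(Debt) = {Age, Collateral, Default, Education, Employed, Inquiries, LatePay, Region, Tenure, Utilization}.
Comparing with the claimed set, Default is missing.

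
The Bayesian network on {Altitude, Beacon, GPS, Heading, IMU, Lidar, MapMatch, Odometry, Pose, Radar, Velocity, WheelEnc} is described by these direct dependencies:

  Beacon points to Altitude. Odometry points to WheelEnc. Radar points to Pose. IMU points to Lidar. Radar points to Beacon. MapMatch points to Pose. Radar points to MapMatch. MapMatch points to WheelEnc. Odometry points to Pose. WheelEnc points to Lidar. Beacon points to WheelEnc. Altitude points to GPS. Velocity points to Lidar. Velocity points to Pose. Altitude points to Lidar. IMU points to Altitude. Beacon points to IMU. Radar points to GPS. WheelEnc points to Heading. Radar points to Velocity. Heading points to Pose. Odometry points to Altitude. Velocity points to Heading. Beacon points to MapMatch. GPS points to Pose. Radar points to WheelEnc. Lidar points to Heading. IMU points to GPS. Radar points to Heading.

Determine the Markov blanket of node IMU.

{Altitude, Beacon, GPS, Lidar, Odometry, Radar, Velocity, WheelEnc}

Recall MB(v) = parents ∪ children ∪ spouses, where spouses are the other parents of v's children.
Parents of IMU: Beacon.
Ch(IMU) = {Altitude, GPS, Lidar}.
Other parents of IMU's children:
  parents(Altitude) \ {IMU} = {Beacon, Odometry}.
  GPS's other parents are Altitude, Radar.
  Lidar also has parents Altitude, Velocity, WheelEnc.
Taking the union gives {Altitude, Beacon, GPS, Lidar, Odometry, Radar, Velocity, WheelEnc}.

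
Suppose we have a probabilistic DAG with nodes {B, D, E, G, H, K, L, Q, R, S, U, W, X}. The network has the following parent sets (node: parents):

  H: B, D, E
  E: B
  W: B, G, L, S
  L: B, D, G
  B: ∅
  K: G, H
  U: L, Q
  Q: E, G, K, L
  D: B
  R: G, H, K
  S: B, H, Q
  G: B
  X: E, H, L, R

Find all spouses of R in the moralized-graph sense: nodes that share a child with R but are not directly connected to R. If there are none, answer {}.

{E, L}

Children of R: X.
  X also has parents E, H, L.
Excluding nodes already adjacent to R (G, H, K, X), the co-parent-only contribution is {E, L}.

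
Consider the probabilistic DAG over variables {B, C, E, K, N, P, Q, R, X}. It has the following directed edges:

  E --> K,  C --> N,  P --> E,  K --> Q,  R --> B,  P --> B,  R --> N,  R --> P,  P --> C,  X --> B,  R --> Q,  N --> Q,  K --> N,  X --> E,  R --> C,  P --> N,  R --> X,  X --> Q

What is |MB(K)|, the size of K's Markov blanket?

7

K's children: N, Q.
Parents of K: E.
Other parents of K's children:
  parents(N) \ {K} = {C, P, R}.
  Q also has parents N, R, X.
MB(K) = {C, E, N, P, Q, R, X}, which has 7 nodes.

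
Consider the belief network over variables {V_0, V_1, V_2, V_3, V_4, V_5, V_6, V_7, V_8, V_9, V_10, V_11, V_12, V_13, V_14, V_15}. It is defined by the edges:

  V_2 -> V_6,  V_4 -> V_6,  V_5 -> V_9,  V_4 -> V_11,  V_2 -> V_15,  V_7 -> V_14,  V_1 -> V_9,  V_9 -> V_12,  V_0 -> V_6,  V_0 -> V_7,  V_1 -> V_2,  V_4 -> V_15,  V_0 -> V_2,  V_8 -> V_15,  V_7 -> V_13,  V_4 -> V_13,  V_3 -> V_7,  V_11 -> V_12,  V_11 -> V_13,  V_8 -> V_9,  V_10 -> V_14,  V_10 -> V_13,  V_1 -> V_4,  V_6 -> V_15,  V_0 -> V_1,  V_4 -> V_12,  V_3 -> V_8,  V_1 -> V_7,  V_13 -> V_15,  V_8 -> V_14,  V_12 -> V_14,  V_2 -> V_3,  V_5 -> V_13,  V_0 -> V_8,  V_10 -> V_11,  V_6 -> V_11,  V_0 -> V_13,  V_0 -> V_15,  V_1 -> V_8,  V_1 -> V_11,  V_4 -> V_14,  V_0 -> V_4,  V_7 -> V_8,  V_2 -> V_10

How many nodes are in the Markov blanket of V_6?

V_6 has parents V_0, V_2, V_4.
V_6's children: V_11, V_15.
Other parents of V_6's children:
  V_11 also has parents V_1, V_4, V_10.
  V_15's other parents are V_0, V_2, V_4, V_8, V_13.
MB(V_6) = {V_0, V_1, V_2, V_4, V_8, V_10, V_11, V_13, V_15}, which has 9 nodes.

9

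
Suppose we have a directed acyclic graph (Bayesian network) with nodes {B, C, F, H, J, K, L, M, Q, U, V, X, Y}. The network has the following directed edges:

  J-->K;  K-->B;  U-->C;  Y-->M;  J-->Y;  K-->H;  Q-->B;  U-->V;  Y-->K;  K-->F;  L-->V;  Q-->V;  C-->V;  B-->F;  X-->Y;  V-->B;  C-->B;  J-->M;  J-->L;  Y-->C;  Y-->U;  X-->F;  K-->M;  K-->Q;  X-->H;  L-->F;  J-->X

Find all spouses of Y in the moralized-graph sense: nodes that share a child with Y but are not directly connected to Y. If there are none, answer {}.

Children of Y: C, K, M, U.
  K's other parent is J.
  U: no additional parents.
  parents(C) \ {Y} = {U}.
  M also has parents J, K.
Excluding nodes already adjacent to Y (C, J, K, M, U, X), the co-parent-only contribution is {}.

{}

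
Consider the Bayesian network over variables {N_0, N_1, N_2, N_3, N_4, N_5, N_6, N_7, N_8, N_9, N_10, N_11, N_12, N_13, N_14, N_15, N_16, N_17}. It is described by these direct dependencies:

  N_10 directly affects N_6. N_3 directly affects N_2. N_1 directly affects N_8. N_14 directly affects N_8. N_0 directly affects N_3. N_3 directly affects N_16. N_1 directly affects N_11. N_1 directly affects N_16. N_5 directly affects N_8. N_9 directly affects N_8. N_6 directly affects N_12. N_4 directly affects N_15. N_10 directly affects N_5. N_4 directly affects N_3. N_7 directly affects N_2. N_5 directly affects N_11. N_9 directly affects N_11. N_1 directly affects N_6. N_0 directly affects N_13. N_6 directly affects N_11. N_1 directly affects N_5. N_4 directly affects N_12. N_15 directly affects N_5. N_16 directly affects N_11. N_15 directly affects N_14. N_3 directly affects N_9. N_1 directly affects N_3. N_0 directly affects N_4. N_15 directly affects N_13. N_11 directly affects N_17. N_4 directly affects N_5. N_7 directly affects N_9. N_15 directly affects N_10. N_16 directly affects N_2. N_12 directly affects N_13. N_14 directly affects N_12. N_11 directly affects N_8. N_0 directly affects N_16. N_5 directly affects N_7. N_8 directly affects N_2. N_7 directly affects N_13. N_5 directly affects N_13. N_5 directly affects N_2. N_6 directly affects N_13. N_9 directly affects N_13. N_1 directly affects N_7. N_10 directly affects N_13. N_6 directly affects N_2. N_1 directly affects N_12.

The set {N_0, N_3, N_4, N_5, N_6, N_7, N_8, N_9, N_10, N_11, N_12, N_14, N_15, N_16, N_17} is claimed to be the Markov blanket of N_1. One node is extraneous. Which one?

N_17

The Markov blanket of a node is its parents, its children, and the other parents of its children.
Pa(N_1) = {}.
Children of N_1: N_3, N_5, N_6, N_7, N_8, N_11, N_12, N_16.
Other parents of N_1's children:
  N_3 also has parents N_0, N_4.
  N_6's other parent is N_10.
  N_5 also has parents N_4, N_10, N_15.
  parents(N_7) \ {N_1} = {N_5}.
  N_16's other parents are N_0, N_3.
  N_11's other parents are N_5, N_6, N_9, N_16.
  N_12's other parents are N_4, N_6, N_14.
  N_8's other parents are N_5, N_9, N_11, N_14.
MB(N_1) = {N_0, N_3, N_4, N_5, N_6, N_7, N_8, N_9, N_10, N_11, N_12, N_14, N_15, N_16}.
N_17 is neither a parent, child, nor co-parent of N_1, so it does not belong.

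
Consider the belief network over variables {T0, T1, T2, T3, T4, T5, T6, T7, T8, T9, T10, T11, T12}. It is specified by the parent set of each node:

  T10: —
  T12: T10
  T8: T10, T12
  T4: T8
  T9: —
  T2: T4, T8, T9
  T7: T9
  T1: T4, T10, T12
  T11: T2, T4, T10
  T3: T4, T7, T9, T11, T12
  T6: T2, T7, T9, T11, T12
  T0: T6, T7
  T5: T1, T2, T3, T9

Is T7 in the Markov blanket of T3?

T7 is a parent of T3.
So T7 ∈ MB(T3).

Yes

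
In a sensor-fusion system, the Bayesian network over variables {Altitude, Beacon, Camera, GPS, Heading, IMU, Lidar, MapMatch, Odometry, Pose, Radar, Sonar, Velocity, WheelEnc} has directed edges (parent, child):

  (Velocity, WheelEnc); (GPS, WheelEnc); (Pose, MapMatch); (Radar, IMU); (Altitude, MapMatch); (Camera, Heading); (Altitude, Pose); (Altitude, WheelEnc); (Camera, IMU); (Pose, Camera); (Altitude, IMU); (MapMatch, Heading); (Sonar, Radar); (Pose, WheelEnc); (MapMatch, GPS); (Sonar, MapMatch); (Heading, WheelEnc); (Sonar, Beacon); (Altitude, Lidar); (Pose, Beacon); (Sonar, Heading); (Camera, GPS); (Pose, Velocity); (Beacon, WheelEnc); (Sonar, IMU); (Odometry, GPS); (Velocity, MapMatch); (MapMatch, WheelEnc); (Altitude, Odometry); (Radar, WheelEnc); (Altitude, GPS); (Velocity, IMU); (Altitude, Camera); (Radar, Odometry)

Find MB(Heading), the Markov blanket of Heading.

{Altitude, Beacon, Camera, GPS, MapMatch, Pose, Radar, Sonar, Velocity, WheelEnc}

Heading has parents Camera, MapMatch, Sonar.
Heading's children: WheelEnc.
For each child, the remaining parents (spouses of Heading):
  parents(WheelEnc) \ {Heading} = {Altitude, Beacon, GPS, MapMatch, Pose, Radar, Velocity}.
MB(Heading) = {Altitude, Beacon, Camera, GPS, MapMatch, Pose, Radar, Sonar, Velocity, WheelEnc}.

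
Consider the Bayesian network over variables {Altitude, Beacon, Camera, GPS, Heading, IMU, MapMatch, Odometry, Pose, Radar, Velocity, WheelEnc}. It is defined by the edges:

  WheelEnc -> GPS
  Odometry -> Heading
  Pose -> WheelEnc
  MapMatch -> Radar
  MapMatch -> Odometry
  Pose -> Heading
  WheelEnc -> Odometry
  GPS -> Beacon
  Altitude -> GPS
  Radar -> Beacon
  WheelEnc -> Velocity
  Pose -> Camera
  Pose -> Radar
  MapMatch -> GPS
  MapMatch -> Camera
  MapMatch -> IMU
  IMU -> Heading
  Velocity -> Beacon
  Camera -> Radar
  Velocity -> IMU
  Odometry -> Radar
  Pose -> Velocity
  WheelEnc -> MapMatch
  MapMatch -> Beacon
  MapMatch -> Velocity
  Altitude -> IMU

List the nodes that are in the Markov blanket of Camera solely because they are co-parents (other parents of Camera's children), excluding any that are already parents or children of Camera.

{Odometry}

Children of Camera: Radar.
  Radar: MapMatch, Odometry, Pose
Excluding nodes already adjacent to Camera (MapMatch, Pose, Radar), the co-parent-only contribution is {Odometry}.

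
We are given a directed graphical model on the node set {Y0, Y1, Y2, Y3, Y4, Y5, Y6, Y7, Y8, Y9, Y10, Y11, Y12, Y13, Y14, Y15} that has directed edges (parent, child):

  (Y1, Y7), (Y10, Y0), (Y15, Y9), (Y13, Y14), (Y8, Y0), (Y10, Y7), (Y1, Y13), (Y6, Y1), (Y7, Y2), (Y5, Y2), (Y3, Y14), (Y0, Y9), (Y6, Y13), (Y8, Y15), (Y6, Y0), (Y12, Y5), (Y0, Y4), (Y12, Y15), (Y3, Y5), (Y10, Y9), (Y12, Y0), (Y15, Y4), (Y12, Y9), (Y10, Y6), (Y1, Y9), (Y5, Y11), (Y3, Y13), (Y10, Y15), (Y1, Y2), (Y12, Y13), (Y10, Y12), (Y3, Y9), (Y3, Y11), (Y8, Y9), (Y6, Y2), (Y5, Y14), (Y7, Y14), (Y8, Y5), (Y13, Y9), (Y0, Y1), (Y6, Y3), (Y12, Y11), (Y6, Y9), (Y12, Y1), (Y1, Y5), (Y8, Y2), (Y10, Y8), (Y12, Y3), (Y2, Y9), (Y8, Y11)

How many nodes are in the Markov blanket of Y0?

11

Parents of Y0: Y6, Y8, Y10, Y12.
Ch(Y0) = {Y1, Y4, Y9}.
Other parents of Y0's children:
  Y4: Y15
  Y1: Y6, Y12
  Y9: Y1, Y2, Y3, Y6, Y8, Y10, Y12, Y13, Y15
MB(Y0) = {Y1, Y2, Y3, Y4, Y6, Y8, Y9, Y10, Y12, Y13, Y15}, which has 11 nodes.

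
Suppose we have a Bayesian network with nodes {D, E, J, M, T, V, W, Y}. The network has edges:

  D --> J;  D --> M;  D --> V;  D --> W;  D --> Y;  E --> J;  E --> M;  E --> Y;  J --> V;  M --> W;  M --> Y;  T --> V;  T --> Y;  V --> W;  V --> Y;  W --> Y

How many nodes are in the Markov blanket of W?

By definition, MB(W) is built from W's parents, W's children, and the co-parents of W.
Children of W: Y.
Parents of W: D, M, V.
For each child, the remaining parents (spouses of W):
  Y: D, E, M, T, V
MB(W) = {D, E, M, T, V, Y}, which has 6 nodes.

6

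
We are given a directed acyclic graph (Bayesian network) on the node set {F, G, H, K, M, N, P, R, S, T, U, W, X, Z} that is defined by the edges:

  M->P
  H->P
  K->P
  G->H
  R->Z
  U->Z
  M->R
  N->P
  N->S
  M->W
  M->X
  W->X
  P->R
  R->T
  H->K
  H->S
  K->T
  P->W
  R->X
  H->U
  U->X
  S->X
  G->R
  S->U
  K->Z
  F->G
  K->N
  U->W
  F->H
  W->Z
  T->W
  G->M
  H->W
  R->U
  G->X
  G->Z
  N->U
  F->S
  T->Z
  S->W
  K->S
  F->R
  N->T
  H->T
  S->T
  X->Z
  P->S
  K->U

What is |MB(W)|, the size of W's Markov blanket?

A node's Markov blanket = Pa ∪ Ch ∪ (parents of Ch other than the node itself).
Parents of W: H, M, P, S, T, U.
W has children X, Z.
For each child, the remaining parents (spouses of W):
  parents(X) \ {W} = {G, M, R, S, U}.
  parents(Z) \ {W} = {G, K, R, T, U, X}.
MB(W) = {G, H, K, M, P, R, S, T, U, X, Z}, which has 11 nodes.

11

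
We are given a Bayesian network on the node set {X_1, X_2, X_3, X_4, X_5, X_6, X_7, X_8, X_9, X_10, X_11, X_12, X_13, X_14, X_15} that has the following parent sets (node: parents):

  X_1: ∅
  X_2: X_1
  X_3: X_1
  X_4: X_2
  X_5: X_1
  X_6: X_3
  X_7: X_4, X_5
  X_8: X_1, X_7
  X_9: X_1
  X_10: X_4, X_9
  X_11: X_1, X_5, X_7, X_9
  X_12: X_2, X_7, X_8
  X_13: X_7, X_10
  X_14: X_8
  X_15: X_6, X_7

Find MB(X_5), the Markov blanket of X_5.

{X_1, X_4, X_7, X_9, X_11}

Recall MB(v) = parents ∪ children ∪ spouses, where spouses are the other parents of v's children.
X_5 has parent X_1.
Ch(X_5) = {X_7, X_11}.
For each child, the remaining parents (spouses of X_5):
  X_7's other parent is X_4.
  X_11's other parents are X_1, X_7, X_9.
Taking the union gives {X_1, X_4, X_7, X_9, X_11}.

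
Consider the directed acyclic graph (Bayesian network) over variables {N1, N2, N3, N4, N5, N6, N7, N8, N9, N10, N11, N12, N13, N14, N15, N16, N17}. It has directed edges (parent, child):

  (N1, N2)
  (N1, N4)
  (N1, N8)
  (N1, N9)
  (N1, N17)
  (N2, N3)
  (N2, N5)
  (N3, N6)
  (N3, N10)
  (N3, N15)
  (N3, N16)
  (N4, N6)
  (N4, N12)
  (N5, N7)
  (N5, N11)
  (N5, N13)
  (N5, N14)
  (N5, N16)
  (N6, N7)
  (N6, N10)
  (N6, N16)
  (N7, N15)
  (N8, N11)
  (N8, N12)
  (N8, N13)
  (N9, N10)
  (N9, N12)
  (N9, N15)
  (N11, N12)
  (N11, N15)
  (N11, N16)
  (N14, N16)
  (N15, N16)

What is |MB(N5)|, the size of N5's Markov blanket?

10

N5's parents: N2.
N5's children: N7, N11, N13, N14, N16.
Parents of each child, excluding N5:
  parents(N7) \ {N5} = {N6}.
  N11's other parent is N8.
  N13's other parent is N8.
  N14: no additional parents.
  N16's other parents are N3, N6, N11, N14, N15.
MB(N5) = {N2, N3, N6, N7, N8, N11, N13, N14, N15, N16}, which has 10 nodes.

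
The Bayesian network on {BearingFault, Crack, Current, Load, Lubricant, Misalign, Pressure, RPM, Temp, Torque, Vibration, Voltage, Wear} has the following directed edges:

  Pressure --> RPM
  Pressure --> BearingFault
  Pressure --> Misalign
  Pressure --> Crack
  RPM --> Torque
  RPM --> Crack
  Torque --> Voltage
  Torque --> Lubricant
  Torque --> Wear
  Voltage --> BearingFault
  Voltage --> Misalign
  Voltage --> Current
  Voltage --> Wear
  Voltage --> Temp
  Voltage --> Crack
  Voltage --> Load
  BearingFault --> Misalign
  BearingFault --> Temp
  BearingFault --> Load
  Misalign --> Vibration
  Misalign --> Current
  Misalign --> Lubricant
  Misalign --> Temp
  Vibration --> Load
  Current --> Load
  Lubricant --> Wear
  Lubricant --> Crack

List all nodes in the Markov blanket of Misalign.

The Markov blanket of a node is its parents, its children, and the other parents of its children.
Parents of Misalign: BearingFault, Pressure, Voltage.
Ch(Misalign) = {Current, Lubricant, Temp, Vibration}.
Other parents of Misalign's children:
  Vibration has no other parent.
  parents(Current) \ {Misalign} = {Voltage}.
  Lubricant's other parent is Torque.
  parents(Temp) \ {Misalign} = {BearingFault, Voltage}.
Union: {BearingFault, Pressure, Voltage} ∪ {Current, Lubricant, Temp, Vibration} ∪ {BearingFault, Torque, Voltage} = {BearingFault, Current, Lubricant, Pressure, Temp, Torque, Vibration, Voltage}.

{BearingFault, Current, Lubricant, Pressure, Temp, Torque, Vibration, Voltage}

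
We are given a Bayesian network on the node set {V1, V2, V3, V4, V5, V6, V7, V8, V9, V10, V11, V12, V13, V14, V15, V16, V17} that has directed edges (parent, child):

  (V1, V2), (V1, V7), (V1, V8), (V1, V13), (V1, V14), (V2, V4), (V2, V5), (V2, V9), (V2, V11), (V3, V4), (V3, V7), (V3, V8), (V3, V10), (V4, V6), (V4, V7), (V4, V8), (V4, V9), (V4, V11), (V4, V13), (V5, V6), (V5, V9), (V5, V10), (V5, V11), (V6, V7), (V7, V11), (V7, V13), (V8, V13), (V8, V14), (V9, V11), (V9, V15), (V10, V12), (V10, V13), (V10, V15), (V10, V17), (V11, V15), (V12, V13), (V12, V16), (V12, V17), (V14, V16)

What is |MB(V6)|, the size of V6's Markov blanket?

5

Ch(V6) = {V7}.
Parents of V6: V4, V5.
Other parents of V6's children:
  V7 also has parents V1, V3, V4.
MB(V6) = {V1, V3, V4, V5, V7}, which has 5 nodes.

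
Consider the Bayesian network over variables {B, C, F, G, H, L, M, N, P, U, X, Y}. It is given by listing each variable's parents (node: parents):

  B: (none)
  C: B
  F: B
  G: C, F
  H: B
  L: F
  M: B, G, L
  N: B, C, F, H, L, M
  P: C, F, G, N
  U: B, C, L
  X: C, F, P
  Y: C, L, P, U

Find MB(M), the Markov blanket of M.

{B, C, F, G, H, L, N}

A node's Markov blanket = Pa ∪ Ch ∪ (parents of Ch other than the node itself).
M has child N.
M has parents B, G, L.
For each child, the remaining parents (spouses of M):
  N: B, C, F, H, L
MB(M) = {B, C, F, G, H, L, N}.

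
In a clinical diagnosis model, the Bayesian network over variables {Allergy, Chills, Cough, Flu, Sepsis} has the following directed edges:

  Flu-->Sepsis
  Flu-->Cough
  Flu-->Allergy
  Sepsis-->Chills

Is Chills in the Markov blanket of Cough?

No

Cough's parents: Flu.
Cough has no children.
Cough has no children, so there are no co-parents.
MB(Cough) = {Flu}; Chills is not in this set.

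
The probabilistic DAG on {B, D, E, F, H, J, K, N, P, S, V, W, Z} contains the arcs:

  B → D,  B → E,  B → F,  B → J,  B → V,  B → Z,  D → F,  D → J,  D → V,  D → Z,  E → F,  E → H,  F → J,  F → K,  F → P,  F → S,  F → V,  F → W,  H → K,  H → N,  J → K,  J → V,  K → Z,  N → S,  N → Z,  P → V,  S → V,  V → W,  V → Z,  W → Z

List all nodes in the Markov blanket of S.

{B, D, F, J, N, P, V}

S's parents: F, N.
S has child V.
Parents of each child, excluding S:
  V: B, D, F, J, P
Taking the union gives {B, D, F, J, N, P, V}.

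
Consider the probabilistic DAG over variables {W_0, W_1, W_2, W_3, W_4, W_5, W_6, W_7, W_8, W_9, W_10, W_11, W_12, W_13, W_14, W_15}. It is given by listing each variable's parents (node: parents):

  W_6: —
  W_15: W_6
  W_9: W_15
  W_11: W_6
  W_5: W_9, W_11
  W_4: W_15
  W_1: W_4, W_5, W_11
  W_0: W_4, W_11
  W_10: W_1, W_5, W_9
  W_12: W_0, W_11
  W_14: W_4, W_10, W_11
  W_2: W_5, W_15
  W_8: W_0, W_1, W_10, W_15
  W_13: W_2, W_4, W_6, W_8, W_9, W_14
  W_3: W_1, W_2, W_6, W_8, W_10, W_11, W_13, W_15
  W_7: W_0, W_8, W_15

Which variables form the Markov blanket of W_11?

Ch(W_11) = {W_0, W_1, W_3, W_5, W_12, W_14}.
Parents of W_11: W_6.
Parents of each child, excluding W_11:
  parents(W_5) \ {W_11} = {W_9}.
  W_1 also has parents W_4, W_5.
  W_0's other parent is W_4.
  parents(W_12) \ {W_11} = {W_0}.
  parents(W_14) \ {W_11} = {W_4, W_10}.
  parents(W_3) \ {W_11} = {W_1, W_2, W_6, W_8, W_10, W_13, W_15}.
Taking the union gives {W_0, W_1, W_2, W_3, W_4, W_5, W_6, W_8, W_9, W_10, W_12, W_13, W_14, W_15}.

{W_0, W_1, W_2, W_3, W_4, W_5, W_6, W_8, W_9, W_10, W_12, W_13, W_14, W_15}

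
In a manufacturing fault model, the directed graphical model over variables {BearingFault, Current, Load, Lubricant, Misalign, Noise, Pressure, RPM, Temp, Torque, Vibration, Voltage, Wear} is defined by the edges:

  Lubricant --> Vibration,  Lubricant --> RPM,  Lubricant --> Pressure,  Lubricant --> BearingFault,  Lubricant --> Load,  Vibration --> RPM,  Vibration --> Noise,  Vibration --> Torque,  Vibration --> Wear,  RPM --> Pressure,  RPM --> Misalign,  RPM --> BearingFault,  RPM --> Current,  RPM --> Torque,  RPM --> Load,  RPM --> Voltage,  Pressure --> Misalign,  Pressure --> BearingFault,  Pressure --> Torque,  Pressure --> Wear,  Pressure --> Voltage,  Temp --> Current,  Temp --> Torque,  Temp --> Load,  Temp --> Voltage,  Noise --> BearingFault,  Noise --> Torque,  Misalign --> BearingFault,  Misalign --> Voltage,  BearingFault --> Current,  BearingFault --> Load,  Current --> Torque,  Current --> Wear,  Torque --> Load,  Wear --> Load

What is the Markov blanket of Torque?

{BearingFault, Current, Load, Lubricant, Noise, Pressure, RPM, Temp, Vibration, Wear}

Torque has parents Current, Noise, Pressure, RPM, Temp, Vibration.
Torque's children: Load.
Co-parents of Torque (other parents of its children):
  parents(Load) \ {Torque} = {BearingFault, Lubricant, RPM, Temp, Wear}.
So the Markov blanket of Torque is {BearingFault, Current, Load, Lubricant, Noise, Pressure, RPM, Temp, Vibration, Wear}.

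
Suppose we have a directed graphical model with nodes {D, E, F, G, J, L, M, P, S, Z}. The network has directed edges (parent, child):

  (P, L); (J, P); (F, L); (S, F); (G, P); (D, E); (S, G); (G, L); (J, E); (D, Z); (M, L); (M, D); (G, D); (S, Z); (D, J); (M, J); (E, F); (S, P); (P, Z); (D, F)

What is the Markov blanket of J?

J's children: E, P.
Parents of J: D, M.
Parents of each child, excluding J:
  P: G, S
  E: D
Taking the union gives {D, E, G, M, P, S}.

{D, E, G, M, P, S}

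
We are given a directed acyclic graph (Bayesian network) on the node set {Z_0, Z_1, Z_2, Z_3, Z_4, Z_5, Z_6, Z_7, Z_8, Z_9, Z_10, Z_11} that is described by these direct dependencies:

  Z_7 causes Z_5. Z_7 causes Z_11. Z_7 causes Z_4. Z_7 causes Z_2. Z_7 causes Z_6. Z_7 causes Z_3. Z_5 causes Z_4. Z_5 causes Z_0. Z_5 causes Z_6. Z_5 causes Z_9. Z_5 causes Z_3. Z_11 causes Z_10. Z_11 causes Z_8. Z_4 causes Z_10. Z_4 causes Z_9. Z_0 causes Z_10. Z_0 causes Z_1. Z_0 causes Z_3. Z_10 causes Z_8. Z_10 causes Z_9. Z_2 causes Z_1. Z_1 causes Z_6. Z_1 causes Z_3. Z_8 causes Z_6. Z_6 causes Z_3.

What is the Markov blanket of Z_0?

Parents of Z_0: Z_5.
Z_0's children: Z_1, Z_3, Z_10.
Parents of each child, excluding Z_0:
  Z_10's other parents are Z_4, Z_11.
  Z_1 also has parent Z_2.
  Z_3's other parents are Z_1, Z_5, Z_6, Z_7.
So the Markov blanket of Z_0 is {Z_1, Z_2, Z_3, Z_4, Z_5, Z_6, Z_7, Z_10, Z_11}.

{Z_1, Z_2, Z_3, Z_4, Z_5, Z_6, Z_7, Z_10, Z_11}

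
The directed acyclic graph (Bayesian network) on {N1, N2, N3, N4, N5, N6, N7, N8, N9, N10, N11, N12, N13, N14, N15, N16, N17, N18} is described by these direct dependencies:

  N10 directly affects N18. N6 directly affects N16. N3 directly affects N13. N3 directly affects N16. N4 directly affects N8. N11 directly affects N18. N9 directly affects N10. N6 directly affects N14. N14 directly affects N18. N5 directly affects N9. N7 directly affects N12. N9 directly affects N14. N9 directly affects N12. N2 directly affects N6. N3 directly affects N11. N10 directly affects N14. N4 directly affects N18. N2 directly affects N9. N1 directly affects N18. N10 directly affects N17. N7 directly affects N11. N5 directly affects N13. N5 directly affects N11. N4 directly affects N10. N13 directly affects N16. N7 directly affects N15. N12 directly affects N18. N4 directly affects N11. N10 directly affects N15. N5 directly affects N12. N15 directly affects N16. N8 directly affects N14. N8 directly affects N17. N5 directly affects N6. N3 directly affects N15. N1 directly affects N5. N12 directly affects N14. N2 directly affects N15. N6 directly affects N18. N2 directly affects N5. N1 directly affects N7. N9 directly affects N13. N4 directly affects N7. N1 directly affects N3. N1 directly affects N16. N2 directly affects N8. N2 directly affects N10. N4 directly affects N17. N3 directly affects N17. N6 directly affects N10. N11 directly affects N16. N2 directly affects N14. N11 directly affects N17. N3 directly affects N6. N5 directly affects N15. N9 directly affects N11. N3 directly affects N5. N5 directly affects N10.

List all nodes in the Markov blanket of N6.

{N1, N2, N3, N4, N5, N8, N9, N10, N11, N12, N13, N14, N15, N16, N18}

Recall MB(v) = parents ∪ children ∪ spouses, where spouses are the other parents of v's children.
Pa(N6) = {N2, N3, N5}.
N6 has children N10, N14, N16, N18.
Co-parents of N6 (other parents of its children):
  parents(N10) \ {N6} = {N2, N4, N5, N9}.
  N14 also has parents N2, N8, N9, N10, N12.
  N16 also has parents N1, N3, N11, N13, N15.
  parents(N18) \ {N6} = {N1, N4, N10, N11, N12, N14}.
MB(N6) = {N1, N2, N3, N4, N5, N8, N9, N10, N11, N12, N13, N14, N15, N16, N18}.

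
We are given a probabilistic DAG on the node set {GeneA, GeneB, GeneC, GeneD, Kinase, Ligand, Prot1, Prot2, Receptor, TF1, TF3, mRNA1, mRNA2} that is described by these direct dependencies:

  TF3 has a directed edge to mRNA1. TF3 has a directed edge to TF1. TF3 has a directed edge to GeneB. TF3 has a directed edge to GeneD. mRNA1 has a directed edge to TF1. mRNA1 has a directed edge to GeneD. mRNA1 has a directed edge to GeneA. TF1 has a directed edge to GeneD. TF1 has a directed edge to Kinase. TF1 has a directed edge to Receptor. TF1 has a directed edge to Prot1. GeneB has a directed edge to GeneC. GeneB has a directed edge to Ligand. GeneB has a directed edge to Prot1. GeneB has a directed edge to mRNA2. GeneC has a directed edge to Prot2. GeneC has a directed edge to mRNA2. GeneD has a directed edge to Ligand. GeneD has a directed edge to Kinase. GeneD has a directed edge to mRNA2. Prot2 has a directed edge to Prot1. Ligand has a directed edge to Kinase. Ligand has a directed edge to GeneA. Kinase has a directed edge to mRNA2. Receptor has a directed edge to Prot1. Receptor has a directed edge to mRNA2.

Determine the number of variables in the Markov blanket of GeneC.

6

Pa(GeneC) = {GeneB}.
Children of GeneC: Prot2, mRNA2.
Parents of each child, excluding GeneC:
  Prot2: no additional parents.
  mRNA2's other parents are GeneB, GeneD, Kinase, Receptor.
MB(GeneC) = {GeneB, GeneD, Kinase, Prot2, Receptor, mRNA2}, which has 6 nodes.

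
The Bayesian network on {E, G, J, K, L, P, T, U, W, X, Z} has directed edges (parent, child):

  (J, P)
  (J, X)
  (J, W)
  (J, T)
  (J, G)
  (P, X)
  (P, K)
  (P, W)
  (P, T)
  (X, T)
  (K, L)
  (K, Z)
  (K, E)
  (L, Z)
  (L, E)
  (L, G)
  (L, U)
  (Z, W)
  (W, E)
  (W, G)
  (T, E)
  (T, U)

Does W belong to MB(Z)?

W is a child of Z.
So W ∈ MB(Z).

Yes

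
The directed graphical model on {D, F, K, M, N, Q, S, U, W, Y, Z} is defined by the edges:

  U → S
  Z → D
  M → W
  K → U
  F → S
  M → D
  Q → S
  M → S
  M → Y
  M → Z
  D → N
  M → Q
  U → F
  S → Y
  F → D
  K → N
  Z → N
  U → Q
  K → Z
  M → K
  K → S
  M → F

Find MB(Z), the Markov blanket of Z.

The Markov blanket of a node is its parents, its children, and the other parents of its children.
Children of Z: D, N.
Parents of Z: K, M.
For each child, the remaining parents (spouses of Z):
  D also has parents F, M.
  N also has parents D, K.
Taking the union gives {D, F, K, M, N}.

{D, F, K, M, N}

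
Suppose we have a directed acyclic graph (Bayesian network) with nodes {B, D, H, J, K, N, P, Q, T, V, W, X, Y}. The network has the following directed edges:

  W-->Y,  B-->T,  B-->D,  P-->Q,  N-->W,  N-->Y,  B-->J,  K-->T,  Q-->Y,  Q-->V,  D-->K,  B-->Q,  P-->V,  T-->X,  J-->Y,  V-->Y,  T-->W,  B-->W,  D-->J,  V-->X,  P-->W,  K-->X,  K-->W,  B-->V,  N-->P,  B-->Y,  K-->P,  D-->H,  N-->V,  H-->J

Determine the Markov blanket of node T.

Pa(T) = {B, K}.
Ch(T) = {W, X}.
Other parents of T's children:
  parents(W) \ {T} = {B, K, N, P}.
  X's other parents are K, V.
Union: {B, K} ∪ {W, X} ∪ {B, K, N, P, V} = {B, K, N, P, V, W, X}.

{B, K, N, P, V, W, X}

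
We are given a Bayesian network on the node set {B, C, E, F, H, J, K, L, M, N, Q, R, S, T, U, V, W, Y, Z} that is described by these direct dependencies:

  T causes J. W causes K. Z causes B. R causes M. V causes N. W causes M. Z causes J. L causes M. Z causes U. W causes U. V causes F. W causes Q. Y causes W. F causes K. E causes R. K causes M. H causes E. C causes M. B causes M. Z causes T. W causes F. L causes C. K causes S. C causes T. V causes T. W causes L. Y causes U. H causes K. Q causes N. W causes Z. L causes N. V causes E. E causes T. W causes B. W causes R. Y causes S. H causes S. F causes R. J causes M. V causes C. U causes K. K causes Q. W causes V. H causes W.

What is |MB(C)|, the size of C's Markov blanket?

11

A node's Markov blanket = Pa ∪ Ch ∪ (parents of Ch other than the node itself).
C has parents L, V.
C's children: M, T.
Parents of each child, excluding C:
  T's other parents are E, V, Z.
  parents(M) \ {C} = {B, J, K, L, R, W}.
MB(C) = {B, E, J, K, L, M, R, T, V, W, Z}, which has 11 nodes.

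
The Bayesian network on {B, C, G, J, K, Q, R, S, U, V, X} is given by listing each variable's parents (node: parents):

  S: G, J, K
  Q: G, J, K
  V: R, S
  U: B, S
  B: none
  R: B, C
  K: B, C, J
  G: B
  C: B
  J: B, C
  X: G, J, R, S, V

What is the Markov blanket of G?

{B, J, K, Q, R, S, V, X}

Recall MB(v) = parents ∪ children ∪ spouses, where spouses are the other parents of v's children.
Ch(G) = {Q, S, X}.
Pa(G) = {B}.
Other parents of G's children:
  parents(Q) \ {G} = {J, K}.
  S's other parents are J, K.
  parents(X) \ {G} = {J, R, S, V}.
Taking the union gives {B, J, K, Q, R, S, V, X}.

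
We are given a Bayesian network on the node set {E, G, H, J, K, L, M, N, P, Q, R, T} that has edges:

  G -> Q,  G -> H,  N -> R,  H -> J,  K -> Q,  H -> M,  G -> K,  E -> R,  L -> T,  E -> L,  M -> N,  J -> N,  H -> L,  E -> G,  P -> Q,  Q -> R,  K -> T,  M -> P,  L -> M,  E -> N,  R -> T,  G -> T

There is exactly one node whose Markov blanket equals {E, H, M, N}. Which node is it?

J

The target node must have every member of {E, H, M, N} as a parent, child, or co-parent, and no others.
Parents of J: H; children: N; co-parents: E, M.
These exactly cover the given set, so the node is J.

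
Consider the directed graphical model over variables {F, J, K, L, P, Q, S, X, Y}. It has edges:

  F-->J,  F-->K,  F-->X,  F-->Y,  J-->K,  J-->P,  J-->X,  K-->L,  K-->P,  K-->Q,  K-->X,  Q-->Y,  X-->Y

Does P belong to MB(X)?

No

Pa(X) = {F, J, K}.
Ch(X) = {Y}.
For each child, the remaining parents (spouses of X):
  Y's other parents are F, Q.
MB(X) = {F, J, K, Q, Y}; P is not in this set.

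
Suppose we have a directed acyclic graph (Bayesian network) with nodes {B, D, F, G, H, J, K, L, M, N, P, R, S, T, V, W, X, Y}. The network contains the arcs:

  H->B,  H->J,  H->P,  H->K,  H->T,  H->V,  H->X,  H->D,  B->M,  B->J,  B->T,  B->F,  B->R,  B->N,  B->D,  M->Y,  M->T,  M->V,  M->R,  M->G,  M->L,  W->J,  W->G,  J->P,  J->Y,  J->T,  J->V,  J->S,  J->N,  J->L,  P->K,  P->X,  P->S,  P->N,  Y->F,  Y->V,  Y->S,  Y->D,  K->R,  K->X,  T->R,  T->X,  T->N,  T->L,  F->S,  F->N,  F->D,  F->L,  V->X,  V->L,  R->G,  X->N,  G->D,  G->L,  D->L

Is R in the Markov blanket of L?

No

The Markov blanket of a node is its parents, its children, and the other parents of its children.
L has parents D, F, G, J, M, T, V.
Children of L: none.
With no children, L has no spouses; the co-parent set is empty.
MB(L) = {D, F, G, J, M, T, V}; R is not in this set.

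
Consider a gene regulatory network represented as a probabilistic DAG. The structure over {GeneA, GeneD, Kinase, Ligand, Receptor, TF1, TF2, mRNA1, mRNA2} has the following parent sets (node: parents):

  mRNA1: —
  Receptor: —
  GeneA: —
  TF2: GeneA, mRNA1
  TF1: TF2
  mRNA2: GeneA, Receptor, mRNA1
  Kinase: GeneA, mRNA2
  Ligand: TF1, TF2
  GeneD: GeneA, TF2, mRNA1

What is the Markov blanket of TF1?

Pa(TF1) = {TF2}.
TF1's children: Ligand.
Parents of each child, excluding TF1:
  Ligand: TF2
MB(TF1) = {Ligand, TF2}.

{Ligand, TF2}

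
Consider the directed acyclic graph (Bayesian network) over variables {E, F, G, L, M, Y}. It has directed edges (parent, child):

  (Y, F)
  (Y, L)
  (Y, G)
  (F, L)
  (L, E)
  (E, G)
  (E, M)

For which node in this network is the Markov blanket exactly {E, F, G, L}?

Y

The target node must have every member of {E, F, G, L} as a parent, child, or co-parent, and no others.
Parents of Y: none; children: F, G, L; co-parents: E, F.
These exactly cover the given set, so the node is Y.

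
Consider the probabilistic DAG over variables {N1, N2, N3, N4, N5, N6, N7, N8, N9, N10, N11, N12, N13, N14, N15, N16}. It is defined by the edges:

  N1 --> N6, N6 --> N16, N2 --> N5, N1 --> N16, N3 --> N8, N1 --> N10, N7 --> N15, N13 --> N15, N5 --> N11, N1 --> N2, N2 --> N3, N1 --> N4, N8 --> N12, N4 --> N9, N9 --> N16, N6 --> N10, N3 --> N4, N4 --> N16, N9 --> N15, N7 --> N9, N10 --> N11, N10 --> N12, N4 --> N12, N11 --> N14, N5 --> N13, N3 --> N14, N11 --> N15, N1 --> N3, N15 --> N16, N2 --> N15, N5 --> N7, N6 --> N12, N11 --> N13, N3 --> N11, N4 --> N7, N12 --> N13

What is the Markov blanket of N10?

{N1, N3, N4, N5, N6, N8, N11, N12}

By definition, MB(N10) is built from N10's parents, N10's children, and the co-parents of N10.
N10's parents: N1, N6.
Children of N10: N11, N12.
Parents of each child, excluding N10:
  N11's other parents are N3, N5.
  N12's other parents are N4, N6, N8.
Taking the union gives {N1, N3, N4, N5, N6, N8, N11, N12}.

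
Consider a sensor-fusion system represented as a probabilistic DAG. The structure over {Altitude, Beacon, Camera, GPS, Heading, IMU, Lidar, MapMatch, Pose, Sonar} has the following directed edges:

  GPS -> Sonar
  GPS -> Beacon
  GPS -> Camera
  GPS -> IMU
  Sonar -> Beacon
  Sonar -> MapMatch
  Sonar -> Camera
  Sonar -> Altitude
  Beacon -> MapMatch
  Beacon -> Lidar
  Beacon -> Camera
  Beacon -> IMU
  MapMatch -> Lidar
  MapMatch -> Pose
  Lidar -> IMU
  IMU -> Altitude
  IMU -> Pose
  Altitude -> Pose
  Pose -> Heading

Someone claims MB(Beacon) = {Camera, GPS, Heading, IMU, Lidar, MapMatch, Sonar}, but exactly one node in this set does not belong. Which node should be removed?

Pa(Beacon) = {GPS, Sonar}.
Children of Beacon: Camera, IMU, Lidar, MapMatch.
For each child, the remaining parents (spouses of Beacon):
  MapMatch also has parent Sonar.
  Lidar's other parent is MapMatch.
  Camera also has parents GPS, Sonar.
  parents(IMU) \ {Beacon} = {GPS, Lidar}.
MB(Beacon) = {Camera, GPS, IMU, Lidar, MapMatch, Sonar}.
Heading is neither a parent, child, nor co-parent of Beacon, so it does not belong.

Heading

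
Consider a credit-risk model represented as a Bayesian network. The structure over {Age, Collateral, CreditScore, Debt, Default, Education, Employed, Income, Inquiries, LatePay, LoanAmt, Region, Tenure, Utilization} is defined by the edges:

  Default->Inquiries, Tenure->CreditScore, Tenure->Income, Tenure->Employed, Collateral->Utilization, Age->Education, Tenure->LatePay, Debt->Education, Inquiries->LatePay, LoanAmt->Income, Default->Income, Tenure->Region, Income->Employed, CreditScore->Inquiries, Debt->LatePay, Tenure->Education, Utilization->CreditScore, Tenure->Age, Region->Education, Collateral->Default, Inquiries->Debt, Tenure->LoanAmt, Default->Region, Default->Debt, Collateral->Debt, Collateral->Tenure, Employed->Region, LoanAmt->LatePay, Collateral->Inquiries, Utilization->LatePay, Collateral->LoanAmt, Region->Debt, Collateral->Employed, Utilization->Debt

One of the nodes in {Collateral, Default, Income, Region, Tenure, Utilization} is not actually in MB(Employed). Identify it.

By definition, MB(Employed) is built from Employed's parents, Employed's children, and the co-parents of Employed.
Pa(Employed) = {Collateral, Income, Tenure}.
Children of Employed: Region.
For each child, the remaining parents (spouses of Employed):
  Region also has parents Default, Tenure.
MB(Employed) = {Collateral, Default, Income, Region, Tenure}.
Utilization is neither a parent, child, nor co-parent of Employed, so it does not belong.

Utilization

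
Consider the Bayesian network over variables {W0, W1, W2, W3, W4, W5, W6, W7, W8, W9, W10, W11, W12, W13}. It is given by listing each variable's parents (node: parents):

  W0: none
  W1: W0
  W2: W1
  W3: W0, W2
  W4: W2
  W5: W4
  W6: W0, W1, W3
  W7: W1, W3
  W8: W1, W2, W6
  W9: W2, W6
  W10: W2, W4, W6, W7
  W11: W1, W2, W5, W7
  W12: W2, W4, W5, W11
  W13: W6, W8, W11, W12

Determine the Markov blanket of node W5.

{W1, W2, W4, W7, W11, W12}

Recall MB(v) = parents ∪ children ∪ spouses, where spouses are the other parents of v's children.
W5 has parent W4.
Ch(W5) = {W11, W12}.
Co-parents of W5 (other parents of its children):
  W11: W1, W2, W7
  W12: W2, W4, W11
MB(W5) = {W1, W2, W4, W7, W11, W12}.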